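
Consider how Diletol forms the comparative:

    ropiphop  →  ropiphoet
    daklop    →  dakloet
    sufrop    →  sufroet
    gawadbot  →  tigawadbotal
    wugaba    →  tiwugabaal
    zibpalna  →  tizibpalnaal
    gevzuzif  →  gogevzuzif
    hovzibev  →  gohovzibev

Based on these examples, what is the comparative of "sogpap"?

"sogpap" ends in -p. The stems ending in -p (ropiphop → ropiphoet, daklop → dakloet, sufrop → sufroet) drop the final letter and add -et.
So sogpap → sogpaet.

sogpaet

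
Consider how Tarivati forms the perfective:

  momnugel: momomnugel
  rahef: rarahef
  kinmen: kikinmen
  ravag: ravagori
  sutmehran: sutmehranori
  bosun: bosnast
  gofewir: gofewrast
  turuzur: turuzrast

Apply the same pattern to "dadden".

kinmen and sutmehran both end in -n yet inflect differently (kikinmen, sutmehranori), so the final letter is not what conditions the rule; the last vowel is.
"dadden" has last vowel 'e'. The stems whose last vowel is 'e' (momnugel → momomnugel, rahef → rarahef, kinmen → kikinmen) repeat the first consonant+vowel as a prefix.
The other patterns: stems whose last vowel is 'a' add -ori; stems whose last vowel is 'i' or 'u' delete the last vowel and add -ast.
So dadden → dadadden.

dadadden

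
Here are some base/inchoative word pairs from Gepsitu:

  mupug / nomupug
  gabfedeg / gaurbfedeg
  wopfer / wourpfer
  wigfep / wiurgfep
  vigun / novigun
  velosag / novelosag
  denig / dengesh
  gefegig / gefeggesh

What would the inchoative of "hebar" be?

gabfedeg and gefegig both end in -g yet inflect differently (gaurbfedeg, gefeggesh), so the final letter is not what conditions the rule; the last vowel is.
"hebar" has last vowel 'a'. The one such stem in the data (velosag → novelosag) adds the prefix no-, so the same rule applies.
The other patterns: stems whose last vowel is 'e' insert -ur- after the first vowel; stems whose last vowel is 'i' delete the last vowel and add -esh.
So hebar → nohebar.

nohebar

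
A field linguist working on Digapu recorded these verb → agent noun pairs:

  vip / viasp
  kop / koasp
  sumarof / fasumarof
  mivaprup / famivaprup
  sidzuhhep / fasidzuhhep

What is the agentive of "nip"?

niasp

vip and mivaprup both end in -p yet inflect differently (viasp, famivaprup), so the final letter is not what conditions the rule; the number of vowels is.
"nip" has 1 vowel. The stems with 1 vowel (vip → viasp, kop → koasp) insert -as- after the first vowel.
The other pattern: stems with 3 vowels add the prefix fa-.
So nip → niasp.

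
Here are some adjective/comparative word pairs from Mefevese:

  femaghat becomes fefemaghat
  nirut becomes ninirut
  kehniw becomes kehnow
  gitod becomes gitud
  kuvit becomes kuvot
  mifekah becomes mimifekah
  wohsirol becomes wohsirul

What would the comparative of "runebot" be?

runebut

femaghat and kuvit both end in -t yet inflect differently (fefemaghat, kuvot), so the final letter is not what conditions the rule; the last vowel is.
"runebot" has last vowel 'o'. The stems whose last vowel is 'o' (wohsirol → wohsirul, gitod → gitud) change the last vowel to 'u'.
So runebot → runebut.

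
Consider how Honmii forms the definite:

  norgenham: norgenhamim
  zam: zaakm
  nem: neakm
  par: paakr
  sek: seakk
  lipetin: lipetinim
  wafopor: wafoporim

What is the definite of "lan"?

laakn

par and wafopor both end in -r yet inflect differently (paakr, wafoporim), so the final letter is not what conditions the rule; the number of vowels is.
"lan" has 1 vowel. The stems with 1 vowel (par → paakr, sek → seakk, nem → neakm) insert -ak- after the first vowel.
So lan → laakn.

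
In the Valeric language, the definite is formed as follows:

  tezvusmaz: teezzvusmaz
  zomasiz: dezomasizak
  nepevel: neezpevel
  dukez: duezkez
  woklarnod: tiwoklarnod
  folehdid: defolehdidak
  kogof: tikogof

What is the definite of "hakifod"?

tihakifod

folehdid and woklarnod both end in -d yet inflect differently (defolehdidak, tiwoklarnod), so the final letter is not what conditions the rule; the last vowel is.
"hakifod" has last vowel 'o'. The stems whose last vowel is 'o' (woklarnod → tiwoklarnod, kogof → tikogof) add the prefix ti-.
The other patterns: stems whose last vowel is 'i' add de- … -ak around the stem; stems whose last vowel is 'a' or 'e' insert -ez- after the first vowel.
So hakifod → tihakifod.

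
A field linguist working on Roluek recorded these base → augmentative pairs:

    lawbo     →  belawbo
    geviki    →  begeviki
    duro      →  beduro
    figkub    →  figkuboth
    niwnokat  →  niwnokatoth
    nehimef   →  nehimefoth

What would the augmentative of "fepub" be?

"fepub" ends in a consonant. The stems ending in a consonant (figkub → figkuboth, niwnokat → niwnokatoth, nehimef → nehimefoth) add -oth.
The other pattern: stems ending in a vowel add the prefix be-.
So fepub → fepuboth.

fepuboth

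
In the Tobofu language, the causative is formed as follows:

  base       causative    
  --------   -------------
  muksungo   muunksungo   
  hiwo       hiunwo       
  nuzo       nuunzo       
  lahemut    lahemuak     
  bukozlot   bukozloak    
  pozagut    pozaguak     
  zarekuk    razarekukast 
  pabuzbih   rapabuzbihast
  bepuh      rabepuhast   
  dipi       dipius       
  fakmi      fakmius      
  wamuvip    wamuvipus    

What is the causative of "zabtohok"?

razabtohokast

muksungo and bukozlot both have last vowel 'o' yet inflect differently (muunksungo, bukozloak), so the last vowel is not what conditions the rule; the final letter is.
"zabtohok" ends in -k. The one such stem in the data (zarekuk → razarekukast) adds ra- … -ast around the stem, so the same rule applies.
So zabtohok → razabtohokast.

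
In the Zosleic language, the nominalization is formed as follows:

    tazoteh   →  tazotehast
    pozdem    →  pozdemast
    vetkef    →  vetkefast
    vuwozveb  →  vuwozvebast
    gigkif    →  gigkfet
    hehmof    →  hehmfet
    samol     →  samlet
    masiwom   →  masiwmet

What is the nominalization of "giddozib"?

giddozbet

vetkef and gigkif both end in -f yet inflect differently (vetkefast, gigkfet), so the final letter is not what conditions the rule; the last vowel is.
"giddozib" has last vowel 'i'. The one such stem in the data (gigkif → gigkfet) deletes the last vowel and adds -et (as do hehmof, samol), so the same rule applies.
The other pattern: stems whose last vowel is 'e' add -ast.
So giddozib → giddozbet.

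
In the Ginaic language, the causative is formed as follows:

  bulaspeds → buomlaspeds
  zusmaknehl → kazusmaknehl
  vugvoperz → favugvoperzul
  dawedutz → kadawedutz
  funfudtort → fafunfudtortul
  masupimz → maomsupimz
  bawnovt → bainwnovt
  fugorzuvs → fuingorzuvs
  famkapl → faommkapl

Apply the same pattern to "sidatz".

kasidatz

dawedutz and vugvoperz both end in -z yet inflect differently (kadawedutz, favugvoperzul), so the final letter is not what conditions the rule; the second-to-last letter is.
"sidatz" has second-to-last letter 't'. The one such stem in the data (dawedutz → kadawedutz) adds the prefix ka-, so the same rule applies.
So sidatz → kasidatz.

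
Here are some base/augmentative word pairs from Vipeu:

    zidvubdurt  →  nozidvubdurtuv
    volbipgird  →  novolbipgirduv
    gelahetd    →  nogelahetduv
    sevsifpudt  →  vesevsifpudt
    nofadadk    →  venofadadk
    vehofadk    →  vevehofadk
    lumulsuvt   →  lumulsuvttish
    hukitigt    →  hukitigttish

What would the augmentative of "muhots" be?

zidvubdurt and sevsifpudt both end in -t yet inflect differently (nozidvubdurtuv, vesevsifpudt), so the final letter is not what conditions the rule; the second-to-last letter is.
"muhots" has second-to-last letter 't'. The one such stem in the data (gelahetd → nogelahetduv) adds no- … -uv around the stem, so the same rule applies.
So muhots → nomuhotsuv.

nomuhotsuv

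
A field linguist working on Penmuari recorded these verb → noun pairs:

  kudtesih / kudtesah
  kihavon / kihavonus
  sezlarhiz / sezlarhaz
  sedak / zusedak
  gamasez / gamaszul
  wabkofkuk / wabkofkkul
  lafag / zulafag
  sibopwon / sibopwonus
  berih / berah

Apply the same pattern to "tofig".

gamasez and sezlarhiz both end in -z yet inflect differently (gamaszul, sezlarhaz), so the final letter is not what conditions the rule; the last vowel is.
"tofig" has last vowel 'i'. The stems whose last vowel is 'i' (kudtesih → kudtesah, berih → berah, sezlarhiz → sezlarhaz) change the last vowel to 'a'.
The other patterns: stems whose last vowel is 'e' or 'u' delete the last vowel and add -ul; stems whose last vowel is 'o' add -us; stems whose last vowel is 'a' add the prefix zu-.
So tofig → tofag.

tofag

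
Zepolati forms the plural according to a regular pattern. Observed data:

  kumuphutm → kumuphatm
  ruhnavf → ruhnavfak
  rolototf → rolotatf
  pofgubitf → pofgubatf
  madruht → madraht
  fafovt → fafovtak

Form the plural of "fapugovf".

ruhnavf and rolototf both end in -f yet inflect differently (ruhnavfak, rolotatf), so the final letter is not what conditions the rule; the second-to-last letter is.
"fapugovf" has second-to-last letter 'v'. The stems whose second-to-last letter is 'v' (ruhnavf → ruhnavfak, fafovt → fafovtak) add -ak.
The other pattern: stems whose second-to-last letter is 'h' or 't' change the last vowel to 'a'.
So fapugovf → fapugovfak.

fapugovfak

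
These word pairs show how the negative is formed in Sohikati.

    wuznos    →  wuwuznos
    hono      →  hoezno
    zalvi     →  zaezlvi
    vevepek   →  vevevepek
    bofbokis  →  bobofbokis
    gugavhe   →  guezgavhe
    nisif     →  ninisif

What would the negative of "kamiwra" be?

kaezmiwra

nisif and zalvi both have last vowel 'i' yet inflect differently (ninisif, zaezlvi), so the last vowel is not what conditions the rule; whether the stem ends in a vowel or a consonant is.
"kamiwra" ends in a vowel. The stems ending in a vowel (zalvi → zaezlvi, gugavhe → guezgavhe, hono → hoezno) insert -ez- after the first vowel.
The other pattern: stems ending in a consonant repeat the first consonant+vowel as a prefix.
So kamiwra → kaezmiwra.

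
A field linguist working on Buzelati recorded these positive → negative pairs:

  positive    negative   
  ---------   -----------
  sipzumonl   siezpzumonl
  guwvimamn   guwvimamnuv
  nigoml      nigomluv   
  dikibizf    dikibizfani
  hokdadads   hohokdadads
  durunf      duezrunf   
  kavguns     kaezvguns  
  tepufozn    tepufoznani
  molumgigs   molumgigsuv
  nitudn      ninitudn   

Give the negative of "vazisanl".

tepufozn and nitudn both end in -n yet inflect differently (tepufoznani, ninitudn), so the final letter is not what conditions the rule; the second-to-last letter is.
"vazisanl" has second-to-last letter 'n'. The stems whose second-to-last letter is 'n' (kavguns → kaezvguns, durunf → duezrunf, sipzumonl → siezpzumonl) insert -ez- after the first vowel.
The other patterns: stems whose second-to-last letter is 'z' add -ani; stems whose second-to-last letter is 'd' repeat the first consonant+vowel as a prefix; stems whose second-to-last letter is 'g' or 'm' add -uv.
So vazisanl → vaezzisanl.

vaezzisanl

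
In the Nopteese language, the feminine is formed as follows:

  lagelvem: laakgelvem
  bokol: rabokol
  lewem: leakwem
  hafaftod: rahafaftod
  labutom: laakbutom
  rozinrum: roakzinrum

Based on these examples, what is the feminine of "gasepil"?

ragasepil

labutom and hafaftod both have last vowel 'o' yet inflect differently (laakbutom, rahafaftod), so the last vowel is not what conditions the rule; the final letter is.
"gasepil" ends in -l. The one such stem in the data (bokol → rabokol) adds the prefix ra-, so the same rule applies.
The other pattern: stems ending in -m insert -ak- after the first vowel.
So gasepil → ragasepil.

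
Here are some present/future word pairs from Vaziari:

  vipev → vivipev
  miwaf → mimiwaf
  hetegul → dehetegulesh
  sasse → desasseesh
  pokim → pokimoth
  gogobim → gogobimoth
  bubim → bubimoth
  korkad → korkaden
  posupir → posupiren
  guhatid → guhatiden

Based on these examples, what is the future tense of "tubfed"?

tubfeden

"tubfed" ends in -d. The stems ending in -d (korkad → korkaden, guhatid → guhatiden) add -en.
The other patterns: stems ending in -f or -v repeat the first consonant+vowel as a prefix; stems ending in -e or -l add de- … -esh around the stem; stems ending in -m add -oth.
So tubfed → tubfeden.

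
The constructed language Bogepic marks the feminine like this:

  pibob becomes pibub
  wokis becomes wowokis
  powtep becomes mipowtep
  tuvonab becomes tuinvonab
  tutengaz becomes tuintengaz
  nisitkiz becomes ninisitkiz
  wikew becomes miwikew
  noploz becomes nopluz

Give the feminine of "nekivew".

minekivew

tutengaz and noploz both end in -z yet inflect differently (tuintengaz, nopluz), so the final letter is not what conditions the rule; the last vowel is.
"nekivew" has last vowel 'e'. The stems whose last vowel is 'e' (powtep → mipowtep, wikew → miwikew) add the prefix mi-.
The other patterns: stems whose last vowel is 'a' insert -in- after the first vowel; stems whose last vowel is 'o' change the last vowel to 'u'; stems whose last vowel is 'i' repeat the first consonant+vowel as a prefix.
So nekivew → minekivew.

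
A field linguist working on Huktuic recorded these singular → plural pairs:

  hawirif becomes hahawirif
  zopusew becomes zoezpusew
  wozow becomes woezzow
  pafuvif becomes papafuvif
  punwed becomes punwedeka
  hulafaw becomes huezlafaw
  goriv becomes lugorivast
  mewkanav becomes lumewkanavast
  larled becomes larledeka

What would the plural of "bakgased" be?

bakgasedeka

"bakgased" ends in -d. The stems ending in -d (larled → larledeka, punwed → punwedeka) add -eka.
The other patterns: stems ending in -f repeat the first consonant+vowel as a prefix; stems ending in -w insert -ez- after the first vowel; stems ending in -v add lu- … -ast around the stem.
So bakgased → bakgasedeka.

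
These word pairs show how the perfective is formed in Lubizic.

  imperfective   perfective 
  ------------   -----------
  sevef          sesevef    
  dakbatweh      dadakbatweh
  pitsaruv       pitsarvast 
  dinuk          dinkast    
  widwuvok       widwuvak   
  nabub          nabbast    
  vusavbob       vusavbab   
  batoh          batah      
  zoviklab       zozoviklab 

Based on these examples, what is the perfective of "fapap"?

fafapap

dinuk and widwuvok both end in -k yet inflect differently (dinkast, widwuvak), so the final letter is not what conditions the rule; the last vowel is.
"fapap" has last vowel 'a'. The one such stem in the data (zoviklab → zozoviklab) repeats the first consonant+vowel as a prefix (as do dakbatweh, sevef), so the same rule applies.
So fapap → fafapap.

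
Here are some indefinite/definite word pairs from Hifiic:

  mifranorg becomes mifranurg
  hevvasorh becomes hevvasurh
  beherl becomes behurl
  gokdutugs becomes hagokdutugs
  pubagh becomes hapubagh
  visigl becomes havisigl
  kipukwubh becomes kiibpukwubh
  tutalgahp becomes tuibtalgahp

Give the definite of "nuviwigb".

"nuviwigb" has second-to-last letter 'g'. The stems whose second-to-last letter is 'g' (gokdutugs → hagokdutugs, pubagh → hapubagh, visigl → havisigl) add the prefix ha-.
The other patterns: stems whose second-to-last letter is 'r' change the last vowel to 'u'; stems whose second-to-last letter is 'b' or 'h' insert -ib- after the first vowel.
So nuviwigb → hanuviwigb.

hanuviwigb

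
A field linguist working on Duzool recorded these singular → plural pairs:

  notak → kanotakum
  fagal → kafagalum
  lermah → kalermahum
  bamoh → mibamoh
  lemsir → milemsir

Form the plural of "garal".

lermah and bamoh both end in -h yet inflect differently (kalermahum, mibamoh), so the final letter is not what conditions the rule; the last vowel is.
"garal" has last vowel 'a'. The stems whose last vowel is 'a' (notak → kanotakum, fagal → kafagalum, lermah → kalermahum) add ka- … -um around the stem.
The other pattern: stems whose last vowel is 'i' or 'o' add the prefix mi-.
So garal → kagaralum.

kagaralum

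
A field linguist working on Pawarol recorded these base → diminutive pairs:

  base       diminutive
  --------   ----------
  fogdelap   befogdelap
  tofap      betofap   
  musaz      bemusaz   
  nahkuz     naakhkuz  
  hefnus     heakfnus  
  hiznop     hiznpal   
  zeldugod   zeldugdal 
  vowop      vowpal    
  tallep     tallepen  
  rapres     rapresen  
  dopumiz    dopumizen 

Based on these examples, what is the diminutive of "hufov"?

"hufov" has last vowel 'o'. The stems whose last vowel is 'o' (hiznop → hiznpal, zeldugod → zeldugdal, vowop → vowpal) delete the last vowel and add -al.
The other patterns: stems whose last vowel is 'a' add the prefix be-; stems whose last vowel is 'u' insert -ak- after the first vowel; stems whose last vowel is 'e' or 'i' add -en.
So hufov → hufval.

hufval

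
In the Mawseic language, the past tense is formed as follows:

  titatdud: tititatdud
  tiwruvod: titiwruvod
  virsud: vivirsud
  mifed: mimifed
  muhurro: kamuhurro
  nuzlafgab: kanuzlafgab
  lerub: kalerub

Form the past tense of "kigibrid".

tiwruvod and muhurro both have last vowel 'o' yet inflect differently (titiwruvod, kamuhurro), so the last vowel is not what conditions the rule; the final letter is.
"kigibrid" ends in -d. The stems ending in -d (titatdud → tititatdud, tiwruvod → titiwruvod, virsud → vivirsud) repeat the first consonant+vowel as a prefix.
The other pattern: stems ending in -b or -o add the prefix ka-.
So kigibrid → kikigibrid.

kikigibrid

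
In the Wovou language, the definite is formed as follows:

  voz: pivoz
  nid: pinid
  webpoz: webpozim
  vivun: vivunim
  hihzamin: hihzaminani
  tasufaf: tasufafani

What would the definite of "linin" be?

voz and webpoz both end in -z yet inflect differently (pivoz, webpozim), so the final letter is not what conditions the rule; the number of vowels is.
"linin" has 2 vowels. The stems with 2 vowels (webpoz → webpozim, vivun → vivunim) add -im.
So linin → lininim.

lininim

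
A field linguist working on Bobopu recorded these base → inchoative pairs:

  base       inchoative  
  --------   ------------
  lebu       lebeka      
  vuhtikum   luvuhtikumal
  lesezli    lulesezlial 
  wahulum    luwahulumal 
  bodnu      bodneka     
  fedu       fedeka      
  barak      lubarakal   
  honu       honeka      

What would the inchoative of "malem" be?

honu and wahulum both have last vowel 'u' yet inflect differently (honeka, luwahulumal), so the last vowel is not what conditions the rule; the final letter is.
"malem" ends in -m. The stems ending in -m (wahulum → luwahulumal, vuhtikum → luvuhtikumal) add lu- … -al around the stem.
So malem → lumalemal.

lumalemal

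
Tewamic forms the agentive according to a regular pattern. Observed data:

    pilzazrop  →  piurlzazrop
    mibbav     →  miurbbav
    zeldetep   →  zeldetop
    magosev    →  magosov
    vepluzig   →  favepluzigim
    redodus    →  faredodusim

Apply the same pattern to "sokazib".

fasokazibim

pilzazrop and zeldetep both end in -p yet inflect differently (piurlzazrop, zeldetop), so the final letter is not what conditions the rule; the last vowel is.
"sokazib" has last vowel 'i'. The one such stem in the data (vepluzig → favepluzigim) adds fa- … -im around the stem, so the same rule applies.
So sokazib → fasokazibim.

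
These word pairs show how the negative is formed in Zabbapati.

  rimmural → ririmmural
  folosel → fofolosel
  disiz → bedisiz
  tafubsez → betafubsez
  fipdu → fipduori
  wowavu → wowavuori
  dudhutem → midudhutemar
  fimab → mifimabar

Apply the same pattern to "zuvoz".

bezuvoz

folosel and tafubsez both have last vowel 'e' yet inflect differently (fofolosel, betafubsez), so the last vowel is not what conditions the rule; the final letter is.
"zuvoz" ends in -z. The stems ending in -z (disiz → bedisiz, tafubsez → betafubsez) add the prefix be-.
The other patterns: stems ending in -l repeat the first consonant+vowel as a prefix; stems ending in -u add -ori; stems ending in -b or -m add mi- … -ar around the stem.
So zuvoz → bezuvoz.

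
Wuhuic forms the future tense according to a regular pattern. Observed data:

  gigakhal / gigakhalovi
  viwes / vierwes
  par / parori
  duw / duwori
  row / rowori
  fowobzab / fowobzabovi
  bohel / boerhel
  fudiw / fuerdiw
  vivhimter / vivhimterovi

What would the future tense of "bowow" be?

row and fudiw both end in -w yet inflect differently (rowori, fuerdiw), so the final letter is not what conditions the rule; the number of vowels is.
"bowow" has 2 vowels. The stems with 2 vowels (fudiw → fuerdiw, viwes → vierwes, bohel → boerhel) insert -er- after the first vowel.
So bowow → boerwow.

boerwow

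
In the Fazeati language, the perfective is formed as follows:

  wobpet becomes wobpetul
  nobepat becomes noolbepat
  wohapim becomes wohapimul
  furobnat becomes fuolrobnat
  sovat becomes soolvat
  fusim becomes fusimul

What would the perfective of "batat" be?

nobepat and wobpet both end in -t yet inflect differently (noolbepat, wobpetul), so the final letter is not what conditions the rule; the last vowel is.
"batat" has last vowel 'a'. The stems whose last vowel is 'a' (nobepat → noolbepat, furobnat → fuolrobnat, sovat → soolvat) insert -ol- after the first vowel.
The other pattern: stems whose last vowel is 'e' or 'i' add -ul.
So batat → baoltat.

baoltat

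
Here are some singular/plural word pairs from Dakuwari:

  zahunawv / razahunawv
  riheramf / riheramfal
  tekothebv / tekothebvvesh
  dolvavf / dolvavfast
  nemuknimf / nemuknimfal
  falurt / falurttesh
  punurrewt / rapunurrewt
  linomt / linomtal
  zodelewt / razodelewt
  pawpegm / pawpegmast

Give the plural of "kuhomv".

dolvavf and nemuknimf both end in -f yet inflect differently (dolvavfast, nemuknimfal), so the final letter is not what conditions the rule; the second-to-last letter is.
"kuhomv" has second-to-last letter 'm'. The stems whose second-to-last letter is 'm' (nemuknimf → nemuknimfal, riheramf → riheramfal, linomt → linomtal) add -al.
So kuhomv → kuhomval.

kuhomval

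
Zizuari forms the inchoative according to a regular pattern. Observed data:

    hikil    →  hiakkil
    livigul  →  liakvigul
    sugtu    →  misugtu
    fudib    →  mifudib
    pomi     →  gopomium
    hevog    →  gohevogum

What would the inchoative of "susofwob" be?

livigul and sugtu both have last vowel 'u' yet inflect differently (liakvigul, misugtu), so the last vowel is not what conditions the rule; the final letter is.
"susofwob" ends in -b. The one such stem in the data (fudib → mifudib) adds the prefix mi-, so the same rule applies.
So susofwob → misusofwob.

misusofwob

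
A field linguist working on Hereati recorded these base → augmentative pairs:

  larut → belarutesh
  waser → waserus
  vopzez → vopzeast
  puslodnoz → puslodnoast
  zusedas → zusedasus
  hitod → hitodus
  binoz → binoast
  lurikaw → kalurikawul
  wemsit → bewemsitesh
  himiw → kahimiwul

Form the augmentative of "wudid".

"wudid" ends in -d. The one such stem in the data (hitod → hitodus) adds -us, so the same rule applies.
So wudid → wudidus.

wudidus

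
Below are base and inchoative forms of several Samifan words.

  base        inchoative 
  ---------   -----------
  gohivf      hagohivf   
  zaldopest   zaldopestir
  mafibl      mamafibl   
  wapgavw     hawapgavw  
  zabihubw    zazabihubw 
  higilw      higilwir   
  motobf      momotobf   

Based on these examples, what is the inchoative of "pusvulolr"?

gohivf and motobf both end in -f yet inflect differently (hagohivf, momotobf), so the final letter is not what conditions the rule; the second-to-last letter is.
"pusvulolr" has second-to-last letter 'l'. The one such stem in the data (higilw → higilwir) adds -ir, so the same rule applies.
The other patterns: stems whose second-to-last letter is 'v' add the prefix ha-; stems whose second-to-last letter is 'b' repeat the first consonant+vowel as a prefix.
So pusvulolr → pusvulolrir.

pusvulolrir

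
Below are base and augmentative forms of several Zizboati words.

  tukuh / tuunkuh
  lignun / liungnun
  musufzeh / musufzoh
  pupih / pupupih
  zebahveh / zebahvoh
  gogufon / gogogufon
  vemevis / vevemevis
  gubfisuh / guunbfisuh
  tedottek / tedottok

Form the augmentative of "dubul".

tukuh and musufzeh both end in -h yet inflect differently (tuunkuh, musufzoh), so the final letter is not what conditions the rule; the last vowel is.
"dubul" has last vowel 'u'. The stems whose last vowel is 'u' (lignun → liungnun, tukuh → tuunkuh, gubfisuh → guunbfisuh) insert -un- after the first vowel.
The other patterns: stems whose last vowel is 'e' change the last vowel to 'o'; stems whose last vowel is 'i' or 'o' repeat the first consonant+vowel as a prefix.
So dubul → duunbul.

duunbul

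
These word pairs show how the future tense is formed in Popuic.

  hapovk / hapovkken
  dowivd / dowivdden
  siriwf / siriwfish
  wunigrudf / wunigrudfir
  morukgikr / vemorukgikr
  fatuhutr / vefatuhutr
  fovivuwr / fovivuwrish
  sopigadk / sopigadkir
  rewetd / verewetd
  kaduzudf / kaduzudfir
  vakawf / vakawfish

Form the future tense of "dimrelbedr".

hapovk and sopigadk both end in -k yet inflect differently (hapovkken, sopigadkir), so the final letter is not what conditions the rule; the second-to-last letter is.
"dimrelbedr" has second-to-last letter 'd'. The stems whose second-to-last letter is 'd' (sopigadk → sopigadkir, wunigrudf → wunigrudfir, kaduzudf → kaduzudfir) add -ir.
So dimrelbedr → dimrelbedrir.

dimrelbedrir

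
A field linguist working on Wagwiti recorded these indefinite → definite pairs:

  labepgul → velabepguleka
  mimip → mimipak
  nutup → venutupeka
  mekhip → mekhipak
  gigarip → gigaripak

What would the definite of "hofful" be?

vehoffuleka

gigarip and nutup both end in -p yet inflect differently (gigaripak, venutupeka), so the final letter is not what conditions the rule; the last vowel is.
"hofful" has last vowel 'u'. The stems whose last vowel is 'u' (nutup → venutupeka, labepgul → velabepguleka) add ve- … -eka around the stem.
The other pattern: stems whose last vowel is 'i' add -ak.
So hofful → vehoffuleka.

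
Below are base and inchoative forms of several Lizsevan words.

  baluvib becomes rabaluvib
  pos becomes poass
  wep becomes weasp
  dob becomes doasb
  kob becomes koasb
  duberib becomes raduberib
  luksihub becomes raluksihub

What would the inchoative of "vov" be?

voasv

dob and luksihub both end in -b yet inflect differently (doasb, raluksihub), so the final letter is not what conditions the rule; the number of vowels is.
"vov" has 1 vowel. The stems with 1 vowel (dob → doasb, kob → koasb, pos → poass) insert -as- after the first vowel.
So vov → voasv.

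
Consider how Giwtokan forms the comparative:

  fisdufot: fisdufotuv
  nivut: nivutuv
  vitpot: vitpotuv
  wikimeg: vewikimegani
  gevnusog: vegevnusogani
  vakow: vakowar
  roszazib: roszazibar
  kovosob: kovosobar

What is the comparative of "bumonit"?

"bumonit" ends in -t. The stems ending in -t (fisdufot → fisdufotuv, nivut → nivutuv, vitpot → vitpotuv) add -uv.
So bumonit → bumonituv.

bumonituv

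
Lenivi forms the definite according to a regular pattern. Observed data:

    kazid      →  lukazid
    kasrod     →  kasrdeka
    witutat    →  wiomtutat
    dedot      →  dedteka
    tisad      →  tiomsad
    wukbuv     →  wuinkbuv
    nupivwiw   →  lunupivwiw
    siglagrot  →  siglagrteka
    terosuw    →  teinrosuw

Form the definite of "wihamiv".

luwihamiv

"wihamiv" has last vowel 'i'. The stems whose last vowel is 'i' (kazid → lukazid, nupivwiw → lunupivwiw) add the prefix lu-.
The other patterns: stems whose last vowel is 'a' insert -om- after the first vowel; stems whose last vowel is 'o' delete the last vowel and add -eka; stems whose last vowel is 'u' insert -in- after the first vowel.
So wihamiv → luwihamiv.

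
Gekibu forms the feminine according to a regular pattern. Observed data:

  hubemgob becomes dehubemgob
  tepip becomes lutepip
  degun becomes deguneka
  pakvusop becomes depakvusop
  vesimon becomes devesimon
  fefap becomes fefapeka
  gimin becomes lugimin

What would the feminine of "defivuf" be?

defivufeka

"defivuf" has last vowel 'u'. The one such stem in the data (degun → deguneka) adds -eka, so the same rule applies.
So defivuf → defivufeka.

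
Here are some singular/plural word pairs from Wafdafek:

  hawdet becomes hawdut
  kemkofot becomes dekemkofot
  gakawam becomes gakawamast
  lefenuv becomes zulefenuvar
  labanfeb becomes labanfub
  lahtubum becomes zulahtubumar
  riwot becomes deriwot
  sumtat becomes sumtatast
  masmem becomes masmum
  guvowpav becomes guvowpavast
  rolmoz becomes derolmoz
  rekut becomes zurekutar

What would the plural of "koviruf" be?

lahtubum and gakawam both end in -m yet inflect differently (zulahtubumar, gakawamast), so the final letter is not what conditions the rule; the last vowel is.
"koviruf" has last vowel 'u'. The stems whose last vowel is 'u' (lefenuv → zulefenuvar, rekut → zurekutar, lahtubum → zulahtubumar) add zu- … -ar around the stem.
So koviruf → zukovirufar.

zukovirufar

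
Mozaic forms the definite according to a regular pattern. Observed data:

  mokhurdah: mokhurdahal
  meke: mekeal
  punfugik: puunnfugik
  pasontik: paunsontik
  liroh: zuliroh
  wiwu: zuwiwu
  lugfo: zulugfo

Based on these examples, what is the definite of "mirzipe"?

mokhurdah and liroh both end in -h yet inflect differently (mokhurdahal, zuliroh), so the final letter is not what conditions the rule; the first letter is.
"mirzipe" begins with m-. The stems beginning with m- (mokhurdah → mokhurdahal, meke → mekeal) add -al.
The other patterns: stems beginning with p- insert -un- after the first vowel; stems beginning with l- or w- add the prefix zu-.
So mirzipe → mirzipeal.

mirzipeal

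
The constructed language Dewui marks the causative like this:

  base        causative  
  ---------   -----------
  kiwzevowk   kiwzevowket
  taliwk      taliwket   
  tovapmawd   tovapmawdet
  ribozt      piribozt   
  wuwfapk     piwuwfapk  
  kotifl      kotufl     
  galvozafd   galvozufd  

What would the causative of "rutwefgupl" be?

pirutwefgupl

kiwzevowk and wuwfapk both end in -k yet inflect differently (kiwzevowket, piwuwfapk), so the final letter is not what conditions the rule; the second-to-last letter is.
"rutwefgupl" has second-to-last letter 'p'. The one such stem in the data (wuwfapk → piwuwfapk) adds the prefix pi-, so the same rule applies.
So rutwefgupl → pirutwefgupl.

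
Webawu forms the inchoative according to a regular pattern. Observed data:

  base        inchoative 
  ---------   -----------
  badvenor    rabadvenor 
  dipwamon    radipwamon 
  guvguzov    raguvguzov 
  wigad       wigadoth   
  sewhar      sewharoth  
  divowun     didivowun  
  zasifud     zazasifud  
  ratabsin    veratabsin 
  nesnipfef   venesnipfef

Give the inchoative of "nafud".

badvenor and sewhar both end in -r yet inflect differently (rabadvenor, sewharoth), so the final letter is not what conditions the rule; the last vowel is.
"nafud" has last vowel 'u'. The stems whose last vowel is 'u' (divowun → didivowun, zasifud → zazasifud) repeat the first consonant+vowel as a prefix.
The other patterns: stems whose last vowel is 'o' add the prefix ra-; stems whose last vowel is 'a' add -oth; stems whose last vowel is 'e' or 'i' add the prefix ve-.
So nafud → nanafud.

nanafud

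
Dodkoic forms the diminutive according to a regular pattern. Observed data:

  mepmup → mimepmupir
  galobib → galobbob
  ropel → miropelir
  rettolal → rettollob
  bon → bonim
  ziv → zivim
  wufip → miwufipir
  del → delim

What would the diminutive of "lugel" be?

del and ropel both end in -l yet inflect differently (delim, miropelir), so the final letter is not what conditions the rule; the number of vowels is.
"lugel" has 2 vowels. The stems with 2 vowels (wufip → miwufipir, mepmup → mimepmupir, ropel → miropelir) add mi- … -ir around the stem.
So lugel → milugelir.

milugelir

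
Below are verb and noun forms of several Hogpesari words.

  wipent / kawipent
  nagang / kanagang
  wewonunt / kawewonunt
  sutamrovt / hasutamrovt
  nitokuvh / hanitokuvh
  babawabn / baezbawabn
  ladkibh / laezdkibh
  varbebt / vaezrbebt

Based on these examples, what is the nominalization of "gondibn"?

wipent and sutamrovt both end in -t yet inflect differently (kawipent, hasutamrovt), so the final letter is not what conditions the rule; the second-to-last letter is.
"gondibn" has second-to-last letter 'b'. The stems whose second-to-last letter is 'b' (babawabn → baezbawabn, ladkibh → laezdkibh, varbebt → vaezrbebt) insert -ez- after the first vowel.
So gondibn → goezndibn.

goezndibn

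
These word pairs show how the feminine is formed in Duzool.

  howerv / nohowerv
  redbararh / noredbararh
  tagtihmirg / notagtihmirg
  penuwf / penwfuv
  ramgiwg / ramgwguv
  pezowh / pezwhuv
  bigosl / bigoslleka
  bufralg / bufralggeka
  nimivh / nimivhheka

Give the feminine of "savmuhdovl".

tagtihmirg and ramgiwg both end in -g yet inflect differently (notagtihmirg, ramgwguv), so the final letter is not what conditions the rule; the second-to-last letter is.
"savmuhdovl" has second-to-last letter 'v'. The one such stem in the data (nimivh → nimivhheka) doubles the final consonant and adds -eka (as do bigosl, bufralg), so the same rule applies.
The other patterns: stems whose second-to-last letter is 'r' add the prefix no-; stems whose second-to-last letter is 'w' delete the last vowel and add -uv.
So savmuhdovl → savmuhdovlleka.

savmuhdovlleka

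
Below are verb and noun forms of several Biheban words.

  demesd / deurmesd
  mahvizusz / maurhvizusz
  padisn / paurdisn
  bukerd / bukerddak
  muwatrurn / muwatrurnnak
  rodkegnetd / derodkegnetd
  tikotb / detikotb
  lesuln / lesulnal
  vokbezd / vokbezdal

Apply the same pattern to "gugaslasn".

guurgaslasn

"gugaslasn" has second-to-last letter 's'. The stems whose second-to-last letter is 's' (demesd → deurmesd, mahvizusz → maurhvizusz, padisn → paurdisn) insert -ur- after the first vowel.
The other patterns: stems whose second-to-last letter is 'r' double the final consonant and add -ak; stems whose second-to-last letter is 't' add the prefix de-; stems whose second-to-last letter is 'l' or 'z' add -al.
So gugaslasn → guurgaslasn.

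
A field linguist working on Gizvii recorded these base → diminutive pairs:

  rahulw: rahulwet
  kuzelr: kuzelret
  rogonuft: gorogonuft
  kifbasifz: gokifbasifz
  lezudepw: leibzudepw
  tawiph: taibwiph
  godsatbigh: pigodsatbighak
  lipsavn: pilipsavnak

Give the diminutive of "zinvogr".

pizinvograk

rahulw and lezudepw both end in -w yet inflect differently (rahulwet, leibzudepw), so the final letter is not what conditions the rule; the second-to-last letter is.
"zinvogr" has second-to-last letter 'g'. The one such stem in the data (godsatbigh → pigodsatbighak) adds pi- … -ak around the stem, so the same rule applies.
So zinvogr → pizinvograk.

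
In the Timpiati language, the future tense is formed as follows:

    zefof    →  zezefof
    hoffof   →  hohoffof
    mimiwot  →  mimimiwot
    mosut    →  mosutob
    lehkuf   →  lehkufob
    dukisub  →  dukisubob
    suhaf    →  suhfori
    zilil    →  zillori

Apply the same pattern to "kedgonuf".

"kedgonuf" has last vowel 'u'. The stems whose last vowel is 'u' (mosut → mosutob, lehkuf → lehkufob, dukisub → dukisubob) add -ob.
The other patterns: stems whose last vowel is 'o' repeat the first consonant+vowel as a prefix; stems whose last vowel is 'a' or 'i' delete the last vowel and add -ori.
So kedgonuf → kedgonufob.

kedgonufob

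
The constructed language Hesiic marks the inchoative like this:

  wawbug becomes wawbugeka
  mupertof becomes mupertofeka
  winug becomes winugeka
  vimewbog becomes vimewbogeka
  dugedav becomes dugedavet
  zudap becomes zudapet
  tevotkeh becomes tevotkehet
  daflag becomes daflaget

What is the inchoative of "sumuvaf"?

sumuvafet

wawbug and daflag both end in -g yet inflect differently (wawbugeka, daflaget), so the final letter is not what conditions the rule; the last vowel is.
"sumuvaf" has last vowel 'a'. The stems whose last vowel is 'a' (dugedav → dugedavet, zudap → zudapet, daflag → daflaget) add -et.
So sumuvaf → sumuvafet.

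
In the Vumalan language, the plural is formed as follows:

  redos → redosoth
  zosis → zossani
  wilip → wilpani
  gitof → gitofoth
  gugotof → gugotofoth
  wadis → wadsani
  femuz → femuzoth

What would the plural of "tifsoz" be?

"tifsoz" has last vowel 'o'. The stems whose last vowel is 'o' (gitof → gitofoth, redos → redosoth, gugotof → gugotofoth) add -oth.
So tifsoz → tifsozoth.

tifsozoth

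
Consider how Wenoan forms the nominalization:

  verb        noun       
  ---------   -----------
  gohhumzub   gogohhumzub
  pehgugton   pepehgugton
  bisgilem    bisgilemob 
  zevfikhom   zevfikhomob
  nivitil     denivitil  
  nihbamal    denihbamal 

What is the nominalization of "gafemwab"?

pehgugton and zevfikhom both have last vowel 'o' yet inflect differently (pepehgugton, zevfikhomob), so the last vowel is not what conditions the rule; the final letter is.
"gafemwab" ends in -b. The one such stem in the data (gohhumzub → gogohhumzub) repeats the first consonant+vowel as a prefix (as does pehgugton), so the same rule applies.
The other patterns: stems ending in -m add -ob; stems ending in -l add the prefix de-.
So gafemwab → gagafemwab.

gagafemwab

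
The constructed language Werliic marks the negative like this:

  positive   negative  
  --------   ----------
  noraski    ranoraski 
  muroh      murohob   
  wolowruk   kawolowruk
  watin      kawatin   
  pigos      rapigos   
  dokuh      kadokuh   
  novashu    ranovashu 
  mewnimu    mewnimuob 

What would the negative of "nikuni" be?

muroh and dokuh both end in -h yet inflect differently (murohob, kadokuh), so the final letter is not what conditions the rule; the first letter is.
"nikuni" begins with n-. The stems beginning with n- (novashu → ranovashu, noraski → ranoraski) add the prefix ra-.
So nikuni → ranikuni.

ranikuni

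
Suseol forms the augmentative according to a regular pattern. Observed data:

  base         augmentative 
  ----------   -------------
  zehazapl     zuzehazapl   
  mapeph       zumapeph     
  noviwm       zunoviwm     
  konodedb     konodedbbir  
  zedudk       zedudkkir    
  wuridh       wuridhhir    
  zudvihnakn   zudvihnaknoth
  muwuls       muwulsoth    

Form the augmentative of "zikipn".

zuzikipn

mapeph and wuridh both end in -h yet inflect differently (zumapeph, wuridhhir), so the final letter is not what conditions the rule; the second-to-last letter is.
"zikipn" has second-to-last letter 'p'. The stems whose second-to-last letter is 'p' (zehazapl → zuzehazapl, mapeph → zumapeph) add the prefix zu-.
The other patterns: stems whose second-to-last letter is 'd' double the final consonant and add -ir; stems whose second-to-last letter is 'k' or 'l' add -oth.
So zikipn → zuzikipn.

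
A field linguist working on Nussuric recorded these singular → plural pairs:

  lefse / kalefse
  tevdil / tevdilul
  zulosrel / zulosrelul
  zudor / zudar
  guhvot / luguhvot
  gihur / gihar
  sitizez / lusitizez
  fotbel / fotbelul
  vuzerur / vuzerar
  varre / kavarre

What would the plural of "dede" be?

"dede" ends in -e. The stems ending in -e (lefse → kalefse, varre → kavarre) add the prefix ka-.
The other patterns: stems ending in -r change the last vowel to 'a'; stems ending in -l add -ul; stems ending in -t or -z add the prefix lu-.
So dede → kadede.

kadede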